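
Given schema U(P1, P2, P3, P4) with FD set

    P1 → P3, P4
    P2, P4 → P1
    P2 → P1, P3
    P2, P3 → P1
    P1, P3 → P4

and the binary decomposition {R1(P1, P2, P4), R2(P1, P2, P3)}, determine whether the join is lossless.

Yes

Common attributes: R1 ∩ R2 = {P1, P2}.
Closure of {P1, P2}: P1 → P3, P4 applies, adding P3, P4. So (P1, P2)⁺ = {P1, P2, P3, P4}.
This closure contains every attribute of R1, so R1 ∩ R2 → R1. The join is lossless.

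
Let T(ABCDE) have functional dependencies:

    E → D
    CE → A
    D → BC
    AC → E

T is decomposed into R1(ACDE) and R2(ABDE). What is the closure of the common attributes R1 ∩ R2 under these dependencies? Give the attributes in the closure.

R1 ∩ R2 = {ADE}.
D → BC applies, adding BC
Closure: {ABCDE}.

ABCDE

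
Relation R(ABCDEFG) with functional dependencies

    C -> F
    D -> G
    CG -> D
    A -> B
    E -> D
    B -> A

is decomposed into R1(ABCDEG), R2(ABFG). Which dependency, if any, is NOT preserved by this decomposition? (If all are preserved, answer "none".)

Check C → F: no single fragment contains all of {CF}, and the restricted closure of {C} across the fragments never reaches {F}.
D → G is preserved.
CG → D is preserved.
A → B is preserved.
E → D is preserved.
B → A is preserved.

C -> F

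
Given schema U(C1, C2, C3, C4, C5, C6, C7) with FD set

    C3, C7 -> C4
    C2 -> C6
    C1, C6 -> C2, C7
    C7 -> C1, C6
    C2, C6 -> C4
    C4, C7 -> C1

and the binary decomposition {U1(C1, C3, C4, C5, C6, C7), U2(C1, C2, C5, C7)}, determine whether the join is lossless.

Common attributes: U1 ∩ U2 = {C1, C5, C7}.
Closure of {C1, C5, C7}: C7 → C1, C6 applies, adding C6; C1, C6 → C2, C7 applies, adding C2; C2, C6 → C4 applies, adding C4. So (C1, C5, C7)⁺ = {C1, C2, C4, C5, C6, C7}.
This closure contains every attribute of U2, so U1 ∩ U2 → U2. The join is lossless.

Yes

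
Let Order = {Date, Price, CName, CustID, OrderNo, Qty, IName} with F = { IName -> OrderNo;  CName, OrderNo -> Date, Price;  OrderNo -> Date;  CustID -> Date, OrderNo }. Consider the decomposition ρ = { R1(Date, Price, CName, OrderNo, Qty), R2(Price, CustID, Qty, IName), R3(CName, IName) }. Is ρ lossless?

No

Chase test. Columns are Date, Price, CName, CustID, OrderNo, Qty, IName; row i has aⱼ where attribute j ∈ Ri, else bᵢⱼ.
Initial tableau (one row per fragment):
  row 1: a1 a2 a3 b14 a5 a6 b17
  row 2: b21 a2 b23 a4 b25 a6 a7
  row 3: b31 b32 a3 b34 b35 b36 a7
Rows 2 and 3 agree on IName; apply IName→OrderNo and equate their OrderNo entries.
Rows 2 and 3 agree on OrderNo; apply OrderNo→Date and equate their Date entries.
No row becomes fully distinguished — the join is lossy.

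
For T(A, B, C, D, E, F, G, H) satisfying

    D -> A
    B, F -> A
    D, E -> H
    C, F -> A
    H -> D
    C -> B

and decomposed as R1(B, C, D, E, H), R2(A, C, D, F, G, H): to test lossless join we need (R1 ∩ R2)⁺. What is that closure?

R1 ∩ R2 = {C, D, H}.
D → A applies, adding A
C → B applies, adding B
Closure: {A, B, C, D, H}.

A, B, C, D, H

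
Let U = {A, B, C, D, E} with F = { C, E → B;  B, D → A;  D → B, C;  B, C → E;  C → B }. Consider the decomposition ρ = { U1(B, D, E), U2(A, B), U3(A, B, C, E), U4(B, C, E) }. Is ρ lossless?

No

Chase test. Columns are A, B, C, D, E; row i has aⱼ where attribute j ∈ Ui, else bᵢⱼ.
Initial tableau (one row per fragment):
  row 1: b11 a2 b13 a4 a5
  row 2: a1 a2 b23 b24 b25
  row 3: a1 a2 a3 b34 a5
  row 4: b41 a2 a3 b44 a5
No row becomes fully distinguished — the join is lossy.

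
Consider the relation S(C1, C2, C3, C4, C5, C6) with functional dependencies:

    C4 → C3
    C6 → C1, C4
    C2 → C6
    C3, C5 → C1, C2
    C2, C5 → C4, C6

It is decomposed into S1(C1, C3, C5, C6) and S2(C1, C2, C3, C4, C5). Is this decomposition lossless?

Common attributes: S1 ∩ S2 = {C1, C3, C5}.
Closure of {C1, C3, C5}: C3, C5 → C1, C2 applies, adding C2; C2, C5 → C4, C6 applies, adding C4, C6. So (C1, C3, C5)⁺ = {C1, C2, C3, C4, C5, C6}.
This closure contains every attribute of S1, so S1 ∩ S2 → S1. The join is lossless.

Yes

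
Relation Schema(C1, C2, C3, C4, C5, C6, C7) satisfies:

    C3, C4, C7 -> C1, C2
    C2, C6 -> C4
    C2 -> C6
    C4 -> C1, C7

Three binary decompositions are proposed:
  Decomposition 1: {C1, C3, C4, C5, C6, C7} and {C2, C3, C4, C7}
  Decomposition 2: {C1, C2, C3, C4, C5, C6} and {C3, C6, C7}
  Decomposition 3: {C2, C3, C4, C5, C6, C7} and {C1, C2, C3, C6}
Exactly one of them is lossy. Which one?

Decomposition 2

Decomposition 1: common = {C3, C4, C7}, closure = {C1, C2, C3, C4, C6, C7} → lossless.
Decomposition 2: common = {C3, C6}, closure = {C3, C6} → lossy.
Decomposition 3: common = {C2, C3, C6}, closure = {C1, C2, C3, C4, C6, C7} → lossless.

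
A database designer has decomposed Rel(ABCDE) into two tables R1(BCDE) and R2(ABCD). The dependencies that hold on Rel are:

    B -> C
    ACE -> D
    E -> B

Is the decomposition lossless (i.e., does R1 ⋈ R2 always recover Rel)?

No

Common attributes: R1 ∩ R2 = {BCD}.
No dependency enlarges {BCD}, so (BCD)⁺ = {BCD}.
The closure contains neither all of R1 = {BCDE} nor all of R2 = {ABCD}, so the common attributes are not a superkey of either fragment. The join is lossy.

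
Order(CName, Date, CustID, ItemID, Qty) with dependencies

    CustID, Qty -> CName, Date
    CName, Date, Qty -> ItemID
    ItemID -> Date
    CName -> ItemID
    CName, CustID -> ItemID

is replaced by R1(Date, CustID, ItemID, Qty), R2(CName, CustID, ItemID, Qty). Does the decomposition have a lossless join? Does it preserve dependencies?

Lossless test: (CustID, ItemID, Qty)⁺ = {CName, Date, CustID, ItemID, Qty}, which contains all of one fragment — lossless.
Dependency preservation: CustID, Qty → CName, Date; CName, Date, Qty → ItemID are not contained in any single fragment, but the restricted closure of each left-hand side across the fragments still reaches the right-hand side; the remaining FDs each lie inside some fragment. All dependencies are preserved.

lossless and dependency-preserving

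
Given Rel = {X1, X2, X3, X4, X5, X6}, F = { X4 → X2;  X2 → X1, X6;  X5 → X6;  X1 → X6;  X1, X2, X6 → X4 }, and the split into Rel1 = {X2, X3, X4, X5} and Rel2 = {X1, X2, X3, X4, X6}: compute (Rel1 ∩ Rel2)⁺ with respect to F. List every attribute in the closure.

Rel1 ∩ Rel2 = {X2, X3, X4}.
X2 → X1, X6 applies, adding X1, X6
Closure: {X1, X2, X3, X4, X6}.

X1, X2, X3, X4, X6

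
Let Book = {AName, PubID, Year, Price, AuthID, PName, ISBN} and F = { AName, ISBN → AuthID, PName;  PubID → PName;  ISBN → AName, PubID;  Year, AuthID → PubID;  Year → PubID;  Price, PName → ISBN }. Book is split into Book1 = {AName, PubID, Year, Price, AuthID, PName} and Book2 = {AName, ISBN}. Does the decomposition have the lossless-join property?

Common attributes: Book1 ∩ Book2 = {AName}.
No dependency enlarges {AName}, so (AName)⁺ = {AName}.
The closure contains neither all of Book1 = {AName, PubID, Year, Price, AuthID, PName} nor all of Book2 = {AName, ISBN}, so the common attributes are not a superkey of either fragment. The join is lossy.

No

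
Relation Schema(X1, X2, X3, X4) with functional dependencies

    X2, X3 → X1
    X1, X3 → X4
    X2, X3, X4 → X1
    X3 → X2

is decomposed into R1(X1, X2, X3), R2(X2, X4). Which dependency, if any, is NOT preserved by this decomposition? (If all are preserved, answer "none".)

Check X1, X3 → X4: no single fragment contains all of {X1, X3, X4}, and the restricted closure of {X1, X3} across the fragments never reaches {X4}.
X2, X3 → X1 is preserved.
X2, X3, X4 → X1 is preserved.
X3 → X2 is preserved.

X1, X3 → X4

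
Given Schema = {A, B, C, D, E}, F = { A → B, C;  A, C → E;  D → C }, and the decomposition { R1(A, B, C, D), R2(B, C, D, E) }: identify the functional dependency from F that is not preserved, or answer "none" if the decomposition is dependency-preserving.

Check A, C → E: no single fragment contains all of {A, C, E}, and the restricted closure of {A, C} across the fragments never reaches {E}.
A → B, C is preserved.
D → C is preserved.

A, C → E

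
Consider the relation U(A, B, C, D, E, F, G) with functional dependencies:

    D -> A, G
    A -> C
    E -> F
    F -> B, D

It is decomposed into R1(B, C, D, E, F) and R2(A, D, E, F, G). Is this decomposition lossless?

Common attributes: R1 ∩ R2 = {D, E, F}.
Closure of {D, E, F}: D → A, G applies, adding A, G; A → C applies, adding C; F → B, D applies, adding B. So (D, E, F)⁺ = {A, B, C, D, E, F, G}.
This closure contains every attribute of R1, so R1 ∩ R2 → R1. The join is lossless.

Yes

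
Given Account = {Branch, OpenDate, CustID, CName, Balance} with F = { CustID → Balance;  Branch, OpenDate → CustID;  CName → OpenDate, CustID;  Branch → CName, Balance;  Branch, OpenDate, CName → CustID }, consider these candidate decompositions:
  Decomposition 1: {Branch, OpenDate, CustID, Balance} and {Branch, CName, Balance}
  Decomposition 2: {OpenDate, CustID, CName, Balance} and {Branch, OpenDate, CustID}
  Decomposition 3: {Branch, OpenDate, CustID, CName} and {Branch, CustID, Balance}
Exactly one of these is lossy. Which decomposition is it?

Decomposition 1: common = {Branch, Balance}, closure = {Branch, OpenDate, CustID, CName, Balance} → lossless.
Decomposition 2: common = {OpenDate, CustID}, closure = {OpenDate, CustID, Balance} → lossy.
Decomposition 3: common = {Branch, CustID}, closure = {Branch, OpenDate, CustID, CName, Balance} → lossless.

Decomposition 2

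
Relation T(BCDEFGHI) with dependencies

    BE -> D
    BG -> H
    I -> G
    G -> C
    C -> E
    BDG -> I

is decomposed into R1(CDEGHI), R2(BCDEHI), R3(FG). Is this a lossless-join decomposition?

No

Chase test. Columns are BCDEFGHI; row i has aⱼ where attribute j ∈ Ri, else bᵢⱼ.
Initial tableau (one row per fragment):
  row 1: b11 a2 a3 a4 b15 a6 a7 a8
  row 2: a1 a2 a3 a4 b25 b26 a7 a8
  row 3: b31 b32 b33 b34 a5 a6 b37 b38
Rows 1 and 2 agree on I; apply I→G and equate their G entries.
Rows 1 and 3 agree on G; apply G→C and equate their C entries.
Rows 1 and 3 agree on C; apply C→E and equate their E entries.
No row becomes fully distinguished — the join is lossy.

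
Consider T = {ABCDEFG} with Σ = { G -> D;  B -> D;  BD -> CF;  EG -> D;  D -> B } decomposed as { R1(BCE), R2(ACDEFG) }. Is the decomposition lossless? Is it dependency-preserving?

Lossless test: (CE)⁺ = {CE}, which is a superkey of neither fragment — lossy.
Dependency preservation: the restricted closure of {B} across the fragments never reaches {D}, so B → D cannot be enforced without a join — not preserved.

lossy and not dependency-preserving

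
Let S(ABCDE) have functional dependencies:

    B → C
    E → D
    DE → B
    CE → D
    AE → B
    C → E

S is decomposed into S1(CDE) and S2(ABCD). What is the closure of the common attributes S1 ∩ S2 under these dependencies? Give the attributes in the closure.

S1 ∩ S2 = {CD}.
C → E applies, adding E
DE → B applies, adding B
Closure: {BCDE}.

BCDE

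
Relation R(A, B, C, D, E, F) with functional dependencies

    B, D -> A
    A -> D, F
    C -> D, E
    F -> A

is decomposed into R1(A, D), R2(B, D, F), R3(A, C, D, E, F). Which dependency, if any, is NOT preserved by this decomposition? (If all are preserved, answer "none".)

B, D → A: restricted closure across fragments reaches A.
A → D, F lies within R3.
C → D, E lies within R3.
F → A lies within R3.
Every dependency is enforceable on the fragments, so the decomposition is dependency-preserving.

none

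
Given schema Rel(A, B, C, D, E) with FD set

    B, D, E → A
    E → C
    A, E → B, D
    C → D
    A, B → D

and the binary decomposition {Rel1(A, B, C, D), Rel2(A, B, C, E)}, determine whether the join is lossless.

Yes

Common attributes: Rel1 ∩ Rel2 = {A, B, C}.
Closure of {A, B, C}: C → D applies, adding D. So (A, B, C)⁺ = {A, B, C, D}.
This closure contains every attribute of Rel1, so Rel1 ∩ Rel2 → Rel1. The join is lossless.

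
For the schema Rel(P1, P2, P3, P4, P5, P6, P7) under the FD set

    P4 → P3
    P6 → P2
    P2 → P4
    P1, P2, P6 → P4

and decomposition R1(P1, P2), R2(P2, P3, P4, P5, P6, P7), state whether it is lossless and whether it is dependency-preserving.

lossy but dependency-preserving

Lossless test: (P2)⁺ = {P2, P3, P4}, which is a superkey of neither fragment — lossy.
Dependency preservation: P1, P2, P6 → P4 is not contained in any single fragment, but the restricted closure of its left-hand side across the fragments still reaches the right-hand side; the remaining FDs each lie inside some fragment. All dependencies are preserved.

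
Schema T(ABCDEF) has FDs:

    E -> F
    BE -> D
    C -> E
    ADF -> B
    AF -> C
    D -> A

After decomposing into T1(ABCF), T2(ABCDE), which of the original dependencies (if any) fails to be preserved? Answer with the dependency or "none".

E -> F

Check E → F: no single fragment contains all of {EF}, and the restricted closure of {E} across the fragments never reaches {F}.
BE → D is preserved.
C → E is preserved.
ADF → B is preserved.
AF → C is preserved.
D → A is preserved.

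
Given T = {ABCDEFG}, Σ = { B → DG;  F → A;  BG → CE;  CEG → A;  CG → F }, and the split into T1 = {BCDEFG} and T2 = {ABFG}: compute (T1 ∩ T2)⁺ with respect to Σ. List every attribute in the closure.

ABCDEFG

T1 ∩ T2 = {BFG}.
B → DG applies, adding D
F → A applies, adding A
BG → CE applies, adding CE
Closure: {ABCDEFG}.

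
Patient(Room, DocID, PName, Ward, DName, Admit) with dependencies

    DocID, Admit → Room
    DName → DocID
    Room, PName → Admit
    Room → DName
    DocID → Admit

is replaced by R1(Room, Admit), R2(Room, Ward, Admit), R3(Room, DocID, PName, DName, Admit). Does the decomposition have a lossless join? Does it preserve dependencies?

lossy but dependency-preserving

Lossless test (chase): Rows 1 and 2 agree on Room; apply Room→DName and equate their DName entries. Rows 1 and 3 agree on Room; apply Room→DName and equate their DName entries. Rows 1 and 2 agree on DName; apply DName→DocID and equate their DocID entries. Rows 1 and 3 agree on DName; apply DName→DocID and equate their DocID entries. No row becomes fully distinguished — the join is lossy.
Dependency preservation: every FD's attributes lie within a single fragment, so each can be enforced locally — preserved.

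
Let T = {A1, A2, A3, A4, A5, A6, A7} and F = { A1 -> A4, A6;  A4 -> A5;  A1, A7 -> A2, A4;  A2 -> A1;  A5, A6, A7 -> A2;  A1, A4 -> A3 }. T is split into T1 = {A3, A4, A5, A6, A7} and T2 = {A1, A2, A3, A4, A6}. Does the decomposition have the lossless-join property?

Common attributes: T1 ∩ T2 = {A3, A4, A6}.
Closure of {A3, A4, A6}: A4 → A5 applies, adding A5. So (A3, A4, A6)⁺ = {A3, A4, A5, A6}.
The closure contains neither all of T1 = {A3, A4, A5, A6, A7} nor all of T2 = {A1, A2, A3, A4, A6}, so the common attributes are not a superkey of either fragment. The join is lossy.

No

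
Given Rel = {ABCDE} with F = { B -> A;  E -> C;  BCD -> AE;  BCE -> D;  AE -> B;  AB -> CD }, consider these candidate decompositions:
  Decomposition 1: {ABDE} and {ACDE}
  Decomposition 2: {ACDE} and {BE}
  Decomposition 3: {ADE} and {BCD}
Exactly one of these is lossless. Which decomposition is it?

Decomposition 1: common = {ADE}, closure = {ABCDE} → lossless.
Decomposition 2: common = {E}, closure = {CE} → lossy.
Decomposition 3: common = {D}, closure = {D} → lossy.

Decomposition 1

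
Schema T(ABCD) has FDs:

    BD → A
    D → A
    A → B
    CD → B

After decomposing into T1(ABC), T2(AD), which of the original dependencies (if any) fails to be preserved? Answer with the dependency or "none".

BD → A: restricted closure across fragments reaches A.
D → A lies within T2.
A → B lies within T1.
CD → B: restricted closure across fragments reaches B.
Every dependency is enforceable on the fragments, so the decomposition is dependency-preserving.

none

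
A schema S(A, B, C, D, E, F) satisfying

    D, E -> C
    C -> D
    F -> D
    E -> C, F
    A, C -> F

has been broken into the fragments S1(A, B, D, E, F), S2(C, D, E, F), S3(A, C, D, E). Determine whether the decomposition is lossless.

Yes

Chase test. Columns are A, B, C, D, E, F; row i has aⱼ where attribute j ∈ Si, else bᵢⱼ.
Initial tableau (one row per fragment):
  row 1: a1 a2 b13 a4 a5 a6
  row 2: b21 b22 a3 a4 a5 a6
  row 3: a1 b32 a3 a4 a5 b36
Rows 1 and 2 agree on D, E; apply D, E→C and equate their C entries.
Rows 1 and 3 agree on E; apply E→C, F and equate their C, F entries.
Row 1 is now all distinguished symbols — the join is lossless.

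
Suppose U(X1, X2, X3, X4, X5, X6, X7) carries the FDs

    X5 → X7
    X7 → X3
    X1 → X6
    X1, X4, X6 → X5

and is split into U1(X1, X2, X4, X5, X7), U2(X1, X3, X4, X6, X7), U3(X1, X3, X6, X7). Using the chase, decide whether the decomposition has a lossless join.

Chase test. Columns are X1, X2, X3, X4, X5, X6, X7; row i has aⱼ where attribute j ∈ Ui, else bᵢⱼ.
Initial tableau (one row per fragment):
  row 1: a1 a2 b13 a4 a5 b16 a7
  row 2: a1 b22 a3 a4 b25 a6 a7
  row 3: a1 b32 a3 b34 b35 a6 a7
Rows 1 and 2 agree on X7; apply X7→X3 and equate their X3 entries.
Rows 1 and 2 agree on X1; apply X1→X6 and equate their X6 entries.
Rows 1 and 2 agree on X1, X4, X6; apply X1, X4, X6→X5 and equate their X5 entries.
Row 1 is now all distinguished symbols — the join is lossless.

Yes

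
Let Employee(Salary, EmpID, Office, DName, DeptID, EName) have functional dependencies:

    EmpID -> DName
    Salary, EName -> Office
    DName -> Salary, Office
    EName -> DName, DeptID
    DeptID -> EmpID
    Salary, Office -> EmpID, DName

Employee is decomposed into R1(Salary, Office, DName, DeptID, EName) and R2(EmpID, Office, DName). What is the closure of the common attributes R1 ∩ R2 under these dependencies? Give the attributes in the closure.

Salary, EmpID, Office, DName

R1 ∩ R2 = {Office, DName}.
DName → Salary, Office applies, adding Salary
Salary, Office → EmpID, DName applies, adding EmpID
Closure: {Salary, EmpID, Office, DName}.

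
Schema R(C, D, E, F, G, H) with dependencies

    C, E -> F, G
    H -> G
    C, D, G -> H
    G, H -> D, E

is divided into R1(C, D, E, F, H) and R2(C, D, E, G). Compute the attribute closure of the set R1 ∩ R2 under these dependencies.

C, D, E, F, G, H

R1 ∩ R2 = {C, D, E}.
C, E → F, G applies, adding F, G
C, D, G → H applies, adding H
Closure: {C, D, E, F, G, H}.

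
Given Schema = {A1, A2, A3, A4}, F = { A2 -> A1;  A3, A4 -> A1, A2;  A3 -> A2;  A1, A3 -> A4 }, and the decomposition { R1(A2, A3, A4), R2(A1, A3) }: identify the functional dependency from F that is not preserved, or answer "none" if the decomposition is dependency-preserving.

A2 -> A1

Check A2 → A1: no single fragment contains all of {A1, A2}, and the restricted closure of {A2} across the fragments never reaches {A1}.
A3, A4 → A1, A2 is preserved.
A3 → A2 is preserved.
A1, A3 → A4 is preserved.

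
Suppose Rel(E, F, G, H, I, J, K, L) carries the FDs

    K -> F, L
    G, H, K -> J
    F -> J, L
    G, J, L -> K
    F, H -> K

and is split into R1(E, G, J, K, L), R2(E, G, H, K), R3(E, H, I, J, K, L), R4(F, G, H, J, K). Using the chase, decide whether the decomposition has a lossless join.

Chase test. Columns are E, F, G, H, I, J, K, L; row i has aⱼ where attribute j ∈ Ri, else bᵢⱼ.
Initial tableau (one row per fragment):
  row 1: a1 b12 a3 b14 b15 a6 a7 a8
  row 2: a1 b22 a3 a4 b25 b26 a7 b28
  row 3: a1 b32 b33 a4 a5 a6 a7 a8
  row 4: b41 a2 a3 a4 b45 a6 a7 b48
Rows 1 and 2 agree on K; apply K→F, L and equate their F, L entries.
Rows 1 and 3 agree on K; apply K→F, L and equate their F, L entries.
Rows 1 and 4 agree on K; apply K→F, L and equate their F, L entries.
Rows 2 and 4 agree on G, H, K; apply G, H, K→J and equate their J entries.
No row becomes fully distinguished — the join is lossy.

No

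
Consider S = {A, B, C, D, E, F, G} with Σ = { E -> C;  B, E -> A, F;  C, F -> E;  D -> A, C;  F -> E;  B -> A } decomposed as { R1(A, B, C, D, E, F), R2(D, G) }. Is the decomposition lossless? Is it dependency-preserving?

lossy but dependency-preserving

Lossless test: (D)⁺ = {A, C, D}, which is a superkey of neither fragment — lossy.
Dependency preservation: every FD's attributes lie within a single fragment, so each can be enforced locally — preserved.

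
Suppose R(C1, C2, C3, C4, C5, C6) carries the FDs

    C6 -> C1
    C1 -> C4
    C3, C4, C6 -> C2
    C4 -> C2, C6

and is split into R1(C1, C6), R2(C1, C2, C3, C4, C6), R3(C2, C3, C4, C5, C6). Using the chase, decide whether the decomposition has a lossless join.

Chase test. Columns are C1, C2, C3, C4, C5, C6; row i has aⱼ where attribute j ∈ Ri, else bᵢⱼ.
Initial tableau (one row per fragment):
  row 1: a1 b12 b13 b14 b15 a6
  row 2: a1 a2 a3 a4 b25 a6
  row 3: b31 a2 a3 a4 a5 a6
Rows 1 and 3 agree on C6; apply C6→C1 and equate their C1 entries.
Rows 1 and 2 agree on C1; apply C1→C4 and equate their C4 entries.
Rows 1 and 2 agree on C4; apply C4→C2, C6 and equate their C2, C6 entries.
Row 3 is now all distinguished symbols — the join is lossless.

Yes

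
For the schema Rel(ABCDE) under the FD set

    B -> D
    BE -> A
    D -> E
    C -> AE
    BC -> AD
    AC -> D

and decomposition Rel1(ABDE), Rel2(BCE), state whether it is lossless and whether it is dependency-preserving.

Lossless test: (BE)⁺ = {ABDE}, which contains all of one fragment — lossless.
Dependency preservation: the restricted closure of {C} across the fragments never reaches {AE}, so C → AE cannot be enforced without a join — not preserved.

lossless but not dependency-preserving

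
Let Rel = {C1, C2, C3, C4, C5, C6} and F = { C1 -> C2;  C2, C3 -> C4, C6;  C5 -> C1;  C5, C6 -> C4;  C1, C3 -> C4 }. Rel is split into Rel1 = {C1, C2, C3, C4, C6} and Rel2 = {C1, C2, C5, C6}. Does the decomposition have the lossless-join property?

No

Common attributes: Rel1 ∩ Rel2 = {C1, C2, C6}.
No dependency enlarges {C1, C2, C6}, so (C1, C2, C6)⁺ = {C1, C2, C6}.
The closure contains neither all of Rel1 = {C1, C2, C3, C4, C6} nor all of Rel2 = {C1, C2, C5, C6}, so the common attributes are not a superkey of either fragment. The join is lossy.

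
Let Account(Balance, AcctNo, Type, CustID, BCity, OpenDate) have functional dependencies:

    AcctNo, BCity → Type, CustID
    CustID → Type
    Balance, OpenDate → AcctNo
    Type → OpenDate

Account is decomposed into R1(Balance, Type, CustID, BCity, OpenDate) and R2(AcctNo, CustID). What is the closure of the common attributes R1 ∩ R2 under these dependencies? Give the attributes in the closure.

R1 ∩ R2 = {CustID}.
CustID → Type applies, adding Type
Type → OpenDate applies, adding OpenDate
Closure: {Type, CustID, OpenDate}.

Type, CustID, OpenDate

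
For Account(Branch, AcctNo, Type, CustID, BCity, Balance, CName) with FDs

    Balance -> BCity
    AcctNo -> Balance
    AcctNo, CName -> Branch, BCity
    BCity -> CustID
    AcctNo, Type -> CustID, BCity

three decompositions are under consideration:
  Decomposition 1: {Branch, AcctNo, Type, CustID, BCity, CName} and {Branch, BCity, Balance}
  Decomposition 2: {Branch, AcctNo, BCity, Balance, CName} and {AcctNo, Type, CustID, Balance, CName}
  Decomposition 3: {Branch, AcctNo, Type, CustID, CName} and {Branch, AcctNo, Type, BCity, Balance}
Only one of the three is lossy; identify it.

Decomposition 1

Decomposition 1: common = {Branch, BCity}, closure = {Branch, CustID, BCity} → lossy.
Decomposition 2: common = {AcctNo, Balance, CName}, closure = {Branch, AcctNo, CustID, BCity, Balance, CName} → lossless.
Decomposition 3: common = {Branch, AcctNo, Type}, closure = {Branch, AcctNo, Type, CustID, BCity, Balance} → lossless.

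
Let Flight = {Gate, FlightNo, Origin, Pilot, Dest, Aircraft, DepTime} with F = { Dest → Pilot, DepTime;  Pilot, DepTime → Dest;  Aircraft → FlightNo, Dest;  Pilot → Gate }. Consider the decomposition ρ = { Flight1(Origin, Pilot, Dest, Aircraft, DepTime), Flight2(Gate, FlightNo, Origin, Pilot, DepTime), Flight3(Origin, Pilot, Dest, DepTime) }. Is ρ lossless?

Chase test. Columns are Gate, FlightNo, Origin, Pilot, Dest, Aircraft, DepTime; row i has aⱼ where attribute j ∈ Flighti, else bᵢⱼ.
Initial tableau (one row per fragment):
  row 1: b11 b12 a3 a4 a5 a6 a7
  row 2: a1 a2 a3 a4 b25 b26 a7
  row 3: b31 b32 a3 a4 a5 b36 a7
Rows 1 and 2 agree on Pilot, DepTime; apply Pilot, DepTime→Dest and equate their Dest entries.
Rows 1 and 2 agree on Pilot; apply Pilot→Gate and equate their Gate entries.
Rows 1 and 3 agree on Pilot; apply Pilot→Gate and equate their Gate entries.
No row becomes fully distinguished — the join is lossy.

No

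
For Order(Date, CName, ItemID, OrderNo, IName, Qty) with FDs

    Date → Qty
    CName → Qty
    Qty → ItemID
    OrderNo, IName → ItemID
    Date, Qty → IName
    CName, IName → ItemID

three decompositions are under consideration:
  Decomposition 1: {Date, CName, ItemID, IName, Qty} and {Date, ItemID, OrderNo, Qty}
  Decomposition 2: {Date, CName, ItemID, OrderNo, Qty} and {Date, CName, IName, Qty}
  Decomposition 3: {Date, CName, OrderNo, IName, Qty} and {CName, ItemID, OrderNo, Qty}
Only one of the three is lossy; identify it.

Decomposition 1: common = {Date, ItemID, Qty}, closure = {Date, ItemID, IName, Qty} → lossy.
Decomposition 2: common = {Date, CName, Qty}, closure = {Date, CName, ItemID, IName, Qty} → lossless.
Decomposition 3: common = {CName, OrderNo, Qty}, closure = {CName, ItemID, OrderNo, Qty} → lossless.

Decomposition 1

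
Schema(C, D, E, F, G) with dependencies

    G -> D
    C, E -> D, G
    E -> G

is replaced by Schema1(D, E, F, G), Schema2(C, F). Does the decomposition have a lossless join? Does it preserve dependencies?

Lossless test: (F)⁺ = {F}, which is a superkey of neither fragment — lossy.
Dependency preservation: C, E → D, G is not contained in any single fragment, but the restricted closure of its left-hand side across the fragments still reaches the right-hand side; the remaining FDs each lie inside some fragment. All dependencies are preserved.

lossy but dependency-preserving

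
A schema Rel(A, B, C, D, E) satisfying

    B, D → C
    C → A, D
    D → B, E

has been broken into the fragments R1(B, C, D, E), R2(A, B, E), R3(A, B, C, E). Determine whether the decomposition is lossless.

Yes

Chase test. Columns are A, B, C, D, E; row i has aⱼ where attribute j ∈ Ri, else bᵢⱼ.
Initial tableau (one row per fragment):
  row 1: b11 a2 a3 a4 a5
  row 2: a1 a2 b23 b24 a5
  row 3: a1 a2 a3 b34 a5
Rows 1 and 3 agree on C; apply C→A, D and equate their A, D entries.
Row 1 is now all distinguished symbols — the join is lossless.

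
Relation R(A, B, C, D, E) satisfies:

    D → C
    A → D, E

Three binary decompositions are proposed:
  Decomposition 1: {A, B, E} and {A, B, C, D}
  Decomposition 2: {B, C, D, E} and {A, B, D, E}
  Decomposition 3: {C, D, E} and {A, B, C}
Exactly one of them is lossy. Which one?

Decomposition 1: common = {A, B}, closure = {A, B, C, D, E} → lossless.
Decomposition 2: common = {B, D, E}, closure = {B, C, D, E} → lossless.
Decomposition 3: common = {C}, closure = {C} → lossy.

Decomposition 3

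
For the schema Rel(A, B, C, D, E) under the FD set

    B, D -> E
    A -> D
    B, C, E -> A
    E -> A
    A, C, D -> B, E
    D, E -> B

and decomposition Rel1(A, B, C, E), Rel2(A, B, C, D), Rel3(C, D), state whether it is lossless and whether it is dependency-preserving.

Lossless test (chase): Rows 1 and 2 agree on A; apply A→D and equate their D entries. Rows 1 and 2 agree on A, C, D; apply A, C, D→B, E and equate their B, E entries. Row 1 is now all distinguished symbols — the join is lossless.
Dependency preservation: B, D → E; A, C, D → B, E; D, E → B are not contained in any single fragment, but the restricted closure of each left-hand side across the fragments still reaches the right-hand side; the remaining FDs each lie inside some fragment. All dependencies are preserved.

lossless and dependency-preserving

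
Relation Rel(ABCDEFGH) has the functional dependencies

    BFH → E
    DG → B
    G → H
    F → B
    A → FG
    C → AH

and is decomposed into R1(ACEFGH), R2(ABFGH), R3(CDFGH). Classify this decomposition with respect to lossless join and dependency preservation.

lossless but not dependency-preserving

Lossless test (chase): Rows 1 and 2 agree on F; apply F→B and equate their B entries. Rows 1 and 3 agree on F; apply F→B and equate their B entries. Rows 1 and 3 agree on C; apply C→AH and equate their AH entries. Rows 1 and 2 agree on BFH; apply BFH→E and equate their E entries. Rows 1 and 3 agree on BFH; apply BFH→E and equate their E entries. Row 3 is now all distinguished symbols — the join is lossless.
Dependency preservation: the restricted closure of {DG} across the fragments never reaches {B}, so DG → B cannot be enforced without a join — not preserved.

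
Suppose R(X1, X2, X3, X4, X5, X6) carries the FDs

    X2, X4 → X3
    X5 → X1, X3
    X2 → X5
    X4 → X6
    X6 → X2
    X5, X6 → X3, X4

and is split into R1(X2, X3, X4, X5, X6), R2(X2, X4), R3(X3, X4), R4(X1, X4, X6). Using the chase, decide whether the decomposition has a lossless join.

Chase test. Columns are X1, X2, X3, X4, X5, X6; row i has aⱼ where attribute j ∈ Ri, else bᵢⱼ.
Initial tableau (one row per fragment):
  row 1: b11 a2 a3 a4 a5 a6
  row 2: b21 a2 b23 a4 b25 b26
  row 3: b31 b32 a3 a4 b35 b36
  row 4: a1 b42 b43 a4 b45 a6
Rows 1 and 2 agree on X2, X4; apply X2, X4→X3 and equate their X3 entries.
Rows 1 and 2 agree on X2; apply X2→X5 and equate their X5 entries.
Rows 1 and 2 agree on X4; apply X4→X6 and equate their X6 entries.
Rows 1 and 3 agree on X4; apply X4→X6 and equate their X6 entries.
Rows 1 and 3 agree on X6; apply X6→X2 and equate their X2 entries.
Rows 1 and 4 agree on X6; apply X6→X2 and equate their X2 entries.
Rows 1 and 4 agree on X2, X4; apply X2, X4→X3 and equate their X3 entries.
Rows 1 and 2 agree on X5; apply X5→X1, X3 and equate their X1, X3 entries.
Rows 1 and 3 agree on X2; apply X2→X5 and equate their X5 entries.
Rows 1 and 4 agree on X2; apply X2→X5 and equate their X5 entries.
Rows 1 and 3 agree on X5; apply X5→X1, X3 and equate their X1, X3 entries.
Rows 1 and 4 agree on X5; apply X5→X1, X3 and equate their X1, X3 entries.
Row 1 is now all distinguished symbols — the join is lossless.

Yes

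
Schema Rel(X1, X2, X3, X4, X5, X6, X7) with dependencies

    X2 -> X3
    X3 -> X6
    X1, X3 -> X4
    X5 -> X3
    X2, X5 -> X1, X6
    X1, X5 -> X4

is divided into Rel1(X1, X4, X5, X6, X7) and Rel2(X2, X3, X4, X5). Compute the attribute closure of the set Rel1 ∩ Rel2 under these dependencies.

Rel1 ∩ Rel2 = {X4, X5}.
X5 → X3 applies, adding X3
X3 → X6 applies, adding X6
Closure: {X3, X4, X5, X6}.

X3, X4, X5, X6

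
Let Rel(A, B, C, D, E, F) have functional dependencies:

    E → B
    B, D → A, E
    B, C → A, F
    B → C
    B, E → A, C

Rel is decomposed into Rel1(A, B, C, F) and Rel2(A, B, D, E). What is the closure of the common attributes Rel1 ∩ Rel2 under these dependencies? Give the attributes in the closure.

Rel1 ∩ Rel2 = {A, B}.
B → C applies, adding C
B, C → A, F applies, adding F
Closure: {A, B, C, F}.

A, B, C, F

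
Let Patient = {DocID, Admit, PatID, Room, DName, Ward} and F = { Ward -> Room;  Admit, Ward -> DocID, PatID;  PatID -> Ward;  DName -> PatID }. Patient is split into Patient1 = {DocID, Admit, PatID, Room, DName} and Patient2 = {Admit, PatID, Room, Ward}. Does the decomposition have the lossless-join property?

Common attributes: Patient1 ∩ Patient2 = {Admit, PatID, Room}.
Closure of {Admit, PatID, Room}: PatID → Ward applies, adding Ward; Admit, Ward → DocID, PatID applies, adding DocID. So (Admit, PatID, Room)⁺ = {DocID, Admit, PatID, Room, Ward}.
This closure contains every attribute of Patient2, so Patient1 ∩ Patient2 → Patient2. The join is lossless.

Yes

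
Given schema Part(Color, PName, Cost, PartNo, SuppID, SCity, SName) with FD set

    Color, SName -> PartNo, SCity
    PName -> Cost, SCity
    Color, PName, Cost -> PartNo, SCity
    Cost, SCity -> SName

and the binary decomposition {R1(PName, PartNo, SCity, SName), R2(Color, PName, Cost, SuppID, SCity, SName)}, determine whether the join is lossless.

No

Common attributes: R1 ∩ R2 = {PName, SCity, SName}.
Closure of {PName, SCity, SName}: PName → Cost, SCity applies, adding Cost. So (PName, SCity, SName)⁺ = {PName, Cost, SCity, SName}.
The closure contains neither all of R1 = {PName, PartNo, SCity, SName} nor all of R2 = {Color, PName, Cost, SuppID, SCity, SName}, so the common attributes are not a superkey of either fragment. The join is lossy.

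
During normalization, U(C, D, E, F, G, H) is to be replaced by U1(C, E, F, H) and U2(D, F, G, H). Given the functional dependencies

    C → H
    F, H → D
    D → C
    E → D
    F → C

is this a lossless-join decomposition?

No

Common attributes: U1 ∩ U2 = {F, H}.
Closure of {F, H}: F, H → D applies, adding D; D → C applies, adding C. So (F, H)⁺ = {C, D, F, H}.
The closure contains neither all of U1 = {C, E, F, H} nor all of U2 = {D, F, G, H}, so the common attributes are not a superkey of either fragment. The join is lossy.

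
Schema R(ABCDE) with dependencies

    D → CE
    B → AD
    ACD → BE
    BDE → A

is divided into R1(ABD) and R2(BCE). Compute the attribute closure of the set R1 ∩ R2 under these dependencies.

R1 ∩ R2 = {B}.
B → AD applies, adding AD
D → CE applies, adding CE
Closure: {ABCDE}.

ABCDE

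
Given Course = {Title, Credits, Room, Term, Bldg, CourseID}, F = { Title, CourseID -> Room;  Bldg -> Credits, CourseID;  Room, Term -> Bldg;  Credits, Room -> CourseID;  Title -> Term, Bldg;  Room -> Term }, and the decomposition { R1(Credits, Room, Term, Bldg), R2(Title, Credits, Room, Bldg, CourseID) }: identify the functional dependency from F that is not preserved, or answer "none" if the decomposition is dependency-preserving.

Title, CourseID → Room lies within R2.
Bldg → Credits, CourseID lies within R2.
Room, Term → Bldg lies within R1.
Credits, Room → CourseID lies within R2.
Title → Term, Bldg: restricted closure across fragments reaches Term, Bldg.
Room → Term lies within R1.
Every dependency is enforceable on the fragments, so the decomposition is dependency-preserving.

none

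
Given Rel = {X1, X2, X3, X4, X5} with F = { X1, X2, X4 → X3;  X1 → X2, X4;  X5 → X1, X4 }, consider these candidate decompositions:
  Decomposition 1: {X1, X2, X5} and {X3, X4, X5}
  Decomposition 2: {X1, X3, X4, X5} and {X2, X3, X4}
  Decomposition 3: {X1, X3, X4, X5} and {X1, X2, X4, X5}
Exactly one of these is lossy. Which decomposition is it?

Decomposition 2

Decomposition 1: common = {X5}, closure = {X1, X2, X3, X4, X5} → lossless.
Decomposition 2: common = {X3, X4}, closure = {X3, X4} → lossy.
Decomposition 3: common = {X1, X4, X5}, closure = {X1, X2, X3, X4, X5} → lossless.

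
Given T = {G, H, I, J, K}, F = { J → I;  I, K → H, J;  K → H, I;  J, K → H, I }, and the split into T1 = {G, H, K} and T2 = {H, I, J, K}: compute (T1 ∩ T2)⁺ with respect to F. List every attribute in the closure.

H, I, J, K

T1 ∩ T2 = {H, K}.
K → H, I applies, adding I
I, K → H, J applies, adding J
Closure: {H, I, J, K}.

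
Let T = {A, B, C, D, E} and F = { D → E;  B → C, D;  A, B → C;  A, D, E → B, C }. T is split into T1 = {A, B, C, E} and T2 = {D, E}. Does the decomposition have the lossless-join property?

No

Common attributes: T1 ∩ T2 = {E}.
No dependency enlarges {E}, so (E)⁺ = {E}.
The closure contains neither all of T1 = {A, B, C, E} nor all of T2 = {D, E}, so the common attributes are not a superkey of either fragment. The join is lossy.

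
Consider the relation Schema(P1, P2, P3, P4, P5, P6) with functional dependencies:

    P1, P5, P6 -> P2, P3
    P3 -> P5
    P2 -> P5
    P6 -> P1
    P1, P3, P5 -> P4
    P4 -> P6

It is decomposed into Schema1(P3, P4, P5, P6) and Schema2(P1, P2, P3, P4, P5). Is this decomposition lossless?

Yes

Common attributes: Schema1 ∩ Schema2 = {P3, P4, P5}.
Closure of {P3, P4, P5}: P4 → P6 applies, adding P6; P6 → P1 applies, adding P1; P1, P5, P6 → P2, P3 applies, adding P2. So (P3, P4, P5)⁺ = {P1, P2, P3, P4, P5, P6}.
This closure contains every attribute of Schema1, so Schema1 ∩ Schema2 → Schema1. The join is lossless.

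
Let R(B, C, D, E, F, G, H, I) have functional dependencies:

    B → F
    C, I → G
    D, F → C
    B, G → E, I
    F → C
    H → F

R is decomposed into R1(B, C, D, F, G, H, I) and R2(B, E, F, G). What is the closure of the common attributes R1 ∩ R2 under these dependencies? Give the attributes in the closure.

R1 ∩ R2 = {B, F, G}.
B, G → E, I applies, adding E, I
F → C applies, adding C
Closure: {B, C, E, F, G, I}.

B, C, E, F, G, I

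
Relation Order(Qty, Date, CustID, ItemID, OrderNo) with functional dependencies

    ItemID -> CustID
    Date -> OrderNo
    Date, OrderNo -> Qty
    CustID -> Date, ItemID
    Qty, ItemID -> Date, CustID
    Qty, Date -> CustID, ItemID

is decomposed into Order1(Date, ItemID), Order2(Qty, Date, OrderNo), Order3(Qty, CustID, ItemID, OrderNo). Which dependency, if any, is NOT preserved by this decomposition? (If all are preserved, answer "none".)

none

ItemID → CustID lies within Order3.
Date → OrderNo lies within Order2.
Date, OrderNo → Qty lies within Order2.
CustID → Date, ItemID: restricted closure across fragments reaches Date, ItemID.
Qty, ItemID → Date, CustID: restricted closure across fragments reaches Date, CustID.
Qty, Date → CustID, ItemID: restricted closure across fragments reaches CustID, ItemID.
Every dependency is enforceable on the fragments, so the decomposition is dependency-preserving.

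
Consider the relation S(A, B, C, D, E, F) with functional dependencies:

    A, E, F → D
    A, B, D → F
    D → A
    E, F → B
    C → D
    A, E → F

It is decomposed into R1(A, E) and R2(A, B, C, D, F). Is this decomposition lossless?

No

Common attributes: R1 ∩ R2 = {A}.
No dependency enlarges {A}, so (A)⁺ = {A}.
The closure contains neither all of R1 = {A, E} nor all of R2 = {A, B, C, D, F}, so the common attributes are not a superkey of either fragment. The join is lossy.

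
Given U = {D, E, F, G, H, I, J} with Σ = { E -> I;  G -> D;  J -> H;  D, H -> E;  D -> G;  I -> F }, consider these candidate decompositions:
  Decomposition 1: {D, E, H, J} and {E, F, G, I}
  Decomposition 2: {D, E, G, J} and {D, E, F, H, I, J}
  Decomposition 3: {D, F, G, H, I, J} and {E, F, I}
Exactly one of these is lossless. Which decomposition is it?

Decomposition 1: common = {E}, closure = {E, F, I} → lossy.
Decomposition 2: common = {D, E, J}, closure = {D, E, F, G, H, I, J} → lossless.
Decomposition 3: common = {F, I}, closure = {F, I} → lossy.

Decomposition 2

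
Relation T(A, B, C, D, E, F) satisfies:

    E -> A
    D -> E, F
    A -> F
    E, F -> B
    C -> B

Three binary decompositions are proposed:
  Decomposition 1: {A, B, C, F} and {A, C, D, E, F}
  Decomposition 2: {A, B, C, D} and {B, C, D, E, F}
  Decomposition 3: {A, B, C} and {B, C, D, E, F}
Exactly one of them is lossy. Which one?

Decomposition 3

Decomposition 1: common = {A, C, F}, closure = {A, B, C, F} → lossless.
Decomposition 2: common = {B, C, D}, closure = {A, B, C, D, E, F} → lossless.
Decomposition 3: common = {B, C}, closure = {B, C} → lossy.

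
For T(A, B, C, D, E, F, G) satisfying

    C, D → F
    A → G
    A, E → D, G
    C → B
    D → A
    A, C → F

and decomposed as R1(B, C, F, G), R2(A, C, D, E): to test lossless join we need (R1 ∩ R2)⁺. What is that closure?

R1 ∩ R2 = {C}.
C → B applies, adding B
Closure: {B, C}.

B, C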